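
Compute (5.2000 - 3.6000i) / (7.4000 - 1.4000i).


Conjugate of z2 = 7.4000 + 1.4000i
Numerator: (5.2000 - 3.6000i)(7.4000 + 1.4000i) = 43.5200 - 19.3600i
Denominator: 7.4^2 + (-1.4)^2 = 56.72
Result = (43.5200 - 19.3600i)/56.72

0.7673 - 0.3413i


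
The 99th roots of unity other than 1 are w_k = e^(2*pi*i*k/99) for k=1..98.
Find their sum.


With w = e^(2*pi*i/99), all 99 of the 99th roots of unity w^0 = 1, w, ..., w^(98) sum to 0: 1 + w + ... + w^(98) = (1 - w^99)/(1 - w) = 0 since w^99 = 1, w ≠ 1.
Removing the root 1: w + w^2 + ... + w^(98) = 0 - 1 = -1

Sum = -1


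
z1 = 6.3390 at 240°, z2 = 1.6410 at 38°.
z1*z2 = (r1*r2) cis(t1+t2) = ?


r = 6.3390 * 1.6410 = 10.4023
theta = 240° + 38° = 278° = 278° (mod 360)

10.4023 cis(278°)


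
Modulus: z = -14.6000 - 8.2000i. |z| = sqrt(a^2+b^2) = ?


|z| = sqrt((-14.6)^2 + (-8.2)^2) = sqrt(213.16 + 67.24) = sqrt(280.4) = 16.7451

|z| = 16.7451


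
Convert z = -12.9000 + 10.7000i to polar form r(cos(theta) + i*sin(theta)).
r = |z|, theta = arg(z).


r = sqrt(166.41+114.49) = sqrt(280.9) = 16.7601
theta = atan2(10.7, -12.9) = 140.3257 degrees

r = 16.7601, theta = 140.3257 degrees


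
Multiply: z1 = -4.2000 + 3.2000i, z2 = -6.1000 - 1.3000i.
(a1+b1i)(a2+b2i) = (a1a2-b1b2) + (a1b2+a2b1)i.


Real = -4.2*(-6.1) - 3.2*(-1.3) = 25.62 - (-4.16) = 29.78
Imag = -4.2*(-1.3) - (6.1)*3.2 = 5.46 - (19.52) = -14.06

29.7800 - 14.0600i


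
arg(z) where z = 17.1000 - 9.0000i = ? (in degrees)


Re = 17.1, Im = -9
arg = atan2(-9, 17.1) = -27.7585 degrees

arg(z) = -27.7585 degrees


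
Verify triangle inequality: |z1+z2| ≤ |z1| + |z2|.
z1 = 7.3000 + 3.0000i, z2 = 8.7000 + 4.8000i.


|z1| = sqrt(7.3^2 + 3^2) = sqrt(62.29) = 7.8924
|z2| = sqrt(8.7^2 + 4.8^2) = sqrt(98.73) = 9.9363
z1+z2 = 16.0000 + 7.8000i
|z1+z2| = sqrt(316.84) = 17.8000
|z1|+|z2| = 7.8924 + 9.9363 = 17.8287

|z1+z2| = 17.8000 ≤ |z1|+|z2| = 17.8287 (verified)


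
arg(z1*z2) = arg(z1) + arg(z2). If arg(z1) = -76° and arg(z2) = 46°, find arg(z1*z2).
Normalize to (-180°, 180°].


arg(z1*z2) = -76° + 46° = -30°
Normalized to (-180°, 180°]: -30°

-30°


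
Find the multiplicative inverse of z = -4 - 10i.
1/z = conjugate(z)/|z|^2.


|z|^2 = 16+100 = 116
1/z = (-4 + 10i)/116

1/z = -0.0345 + 0.0862i


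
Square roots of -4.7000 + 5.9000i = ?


|z| = sqrt(22.09+34.81) = 7.5432
sqrt((|z|+a)/2) = sqrt((7.5432+(-4.7))/2) = sqrt(1.4216) = 1.1923
sqrt((|z|-a)/2) = sqrt((7.5432-(-4.7))/2) = sqrt(6.1216) = 2.4742

±(1.1923 + 2.4742i) i.e. 1.1923 + 2.4742i and -1.1923 - 2.4742i


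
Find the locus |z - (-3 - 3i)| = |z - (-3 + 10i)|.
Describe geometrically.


Equal distances means the locus is the perpendicular bisector of z1 and z2.
Midpoint = ((-3+(-3))/2, (-3+10)/2) = (-3.0000, 3.5000)

Perpendicular bisector through (-3.0000, 3.5000)


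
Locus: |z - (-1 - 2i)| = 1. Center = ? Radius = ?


|z - z0| = r is a circle with center z0 and radius r.
Center = (-1, -2), radius = 1

Circle with center (-1, -2) and radius 1


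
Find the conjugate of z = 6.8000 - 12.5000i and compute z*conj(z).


z_bar = 6.8000 + 12.5000i
z*z_bar = 6.8^2 + (-12.5)^2 = 46.24 + 156.25 = 202.49

z_bar = 6.8000 + 12.5000i, z*z_bar = 202.49


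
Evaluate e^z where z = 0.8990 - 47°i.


e^0.8990 = 2.45714
cos(-47°) = 0.682
sin(-47°) = -0.73135
Real = 2.45714*0.682 = 1.6758
Imag = 2.45714*(-0.73135) = -1.7970

1.6758 - 1.7970i


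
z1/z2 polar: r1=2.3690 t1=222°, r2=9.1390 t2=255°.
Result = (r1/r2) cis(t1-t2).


r = 2.3690 / 9.1390 = 0.2592
theta = 222° - 255° = -33° = 327° (mod 360)

0.2592 cis(327°)


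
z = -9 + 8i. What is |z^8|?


|z| = sqrt(81+64) = sqrt(145) = 12.0416
|z^8| = |z|^8 = (sqrt(145))^8 = 145^4 = 442050625

|z^8| = 442050625


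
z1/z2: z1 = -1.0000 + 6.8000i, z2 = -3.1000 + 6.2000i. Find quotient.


Conjugate of z2 = -3.1000 - 6.2000i
Numerator: (-1.0000 + 6.8000i)(-3.1000 - 6.2000i) = 45.2600 - 14.8800i
Denominator: (-3.1)^2 + 6.2^2 = 48.05
Result = (45.2600 - 14.8800i)/48.05

0.9419 - 0.3097i


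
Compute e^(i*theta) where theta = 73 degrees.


cos(73°) = 0.2924
sin(73°) = 0.9563

e^(i*73°) = 0.2924 + 0.9563i


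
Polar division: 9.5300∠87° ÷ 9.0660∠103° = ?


r = 9.5300 / 9.0660 = 1.0512
theta = 87° - 103° = -16° = 344° (mod 360)

1.0512 cis(344°)


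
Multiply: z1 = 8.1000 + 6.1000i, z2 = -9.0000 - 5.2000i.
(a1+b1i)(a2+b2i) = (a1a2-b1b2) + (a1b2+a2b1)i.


Real = 8.1*(-9) - 6.1*(-5.2) = -72.9 - (-31.72) = -41.18
Imag = 8.1*(-5.2) - (9)*6.1 = -42.12 - (54.9) = -97.02

-41.1800 - 97.0200i


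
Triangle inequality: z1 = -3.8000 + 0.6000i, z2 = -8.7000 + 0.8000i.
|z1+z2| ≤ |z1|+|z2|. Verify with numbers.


|z1| = sqrt((-3.8)^2 + 0.6^2) = sqrt(14.8) = 3.8471
|z2| = sqrt((-8.7)^2 + 0.8^2) = sqrt(76.33) = 8.7367
z1+z2 = -12.5000 + 1.4000i
|z1+z2| = sqrt(158.21) = 12.5782
|z1|+|z2| = 3.8471 + 8.7367 = 12.5838

|z1+z2| = 12.5782 ≤ |z1|+|z2| = 12.5838 (verified)


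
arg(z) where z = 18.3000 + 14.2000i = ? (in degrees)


Re = 18.3, Im = 14.2
arg = atan2(14.2, 18.3) = 37.8099 degrees

arg(z) = 37.8099 degrees


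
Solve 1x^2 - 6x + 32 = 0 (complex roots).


disc = (-6)^2 - 4*1*32 = 36 - 128 = -92
sqrt(|disc|) = sqrt(92) = 9.5917
Real part = 6/(2*1) = 3.0000
Imag part = 9.5917/(2*1) = 4.7958

3.0000 ± 4.7958i


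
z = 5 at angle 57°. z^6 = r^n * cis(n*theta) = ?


r^6 = 5^6 = 15625
n*theta = 6*57° = 342° = 342° (mod 360)
a = 15625*cos(342°) = 14860.2581
b = 15625*sin(342°) = -4828.3905

15625 cis(342°) = 14860.2581 - 4828.3905i


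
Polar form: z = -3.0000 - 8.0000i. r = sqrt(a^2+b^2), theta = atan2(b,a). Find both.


r = sqrt(9+64) = sqrt(73) = 8.5440
theta = atan2(-8, -3) = -110.5560 degrees

r = 8.5440, theta = -110.5560 degrees


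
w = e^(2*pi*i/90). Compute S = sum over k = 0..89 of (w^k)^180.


The roots are w_k = w^k with w = e^(2*pi*i/90), and (w^k)^180 = (w^180)^k.
So S = 1 + u + u^2 + ... + u^(89) with u = w^180.
180 = 2*90 + 0, so 180 is a multiple of 90 and u = (w^90)^2 = 1.
Every one of the 90 terms equals 1: S = 90

S = 90


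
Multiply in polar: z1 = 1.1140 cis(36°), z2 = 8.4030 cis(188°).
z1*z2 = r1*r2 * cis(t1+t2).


r = 1.1140 * 8.4030 = 9.3609
theta = 36° + 188° = 224° = 224° (mod 360)

9.3609 cis(224°)


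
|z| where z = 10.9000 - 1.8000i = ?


|z| = sqrt(10.9^2 + (-1.8)^2) = sqrt(118.81 + 3.24) = sqrt(122.05) = 11.0476

|z| = 11.0476


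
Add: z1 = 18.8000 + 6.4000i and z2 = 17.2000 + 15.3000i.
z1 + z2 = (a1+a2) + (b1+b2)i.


Real: 18.8 + 17.2 = 36
Imag: 6.4 + 15.3 = 21.7

36.0000 + 21.7000i


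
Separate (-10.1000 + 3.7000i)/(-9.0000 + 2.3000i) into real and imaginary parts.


Multiply by conjugate: (-10.1000 + 3.7000i)(-9.0000 - 2.3000i) / ((-9)^2 + 2.3^2)
Numerator real = -10.1*(-9) + 3.7*2.3 = 99.41
Numerator imag = 3.7*(-9) - (-10.1)*2.3 = -10.07
Denominator = 86.29
Re(z) = 99.41/86.29 = 1.1520
Im(z) = -10.07/86.29 = -0.1167

Re(z) = 1.1520, Im(z) = -0.1167


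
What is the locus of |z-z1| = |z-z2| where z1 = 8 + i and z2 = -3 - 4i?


Equal distances means the locus is the perpendicular bisector of z1 and z2.
Midpoint = ((8+(-3))/2, (1+(-4))/2) = (2.5000, -1.5000)

Perpendicular bisector through (2.5000, -1.5000)


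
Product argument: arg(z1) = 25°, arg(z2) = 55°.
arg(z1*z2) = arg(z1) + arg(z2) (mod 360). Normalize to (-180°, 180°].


arg(z1*z2) = 25° + 55° = 80°
Normalized to (-180°, 180°]: 80°

80°


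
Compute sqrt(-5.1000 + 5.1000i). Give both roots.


|z| = sqrt(26.01+26.01) = 7.2125
sqrt((|z|+a)/2) = sqrt((7.2125+(-5.1))/2) = sqrt(1.0562) = 1.0277
sqrt((|z|-a)/2) = sqrt((7.2125-(-5.1))/2) = sqrt(6.1562) = 2.4812

±(1.0277 + 2.4812i) i.e. 1.0277 + 2.4812i and -1.0277 - 2.4812i


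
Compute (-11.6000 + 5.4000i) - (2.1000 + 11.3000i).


Real: -11.6 - 2.1 = -13.7
Imag: 5.4 - 11.3 = -5.9

-13.7000 - 5.9000i


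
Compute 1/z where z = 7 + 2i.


|z|^2 = 49+4 = 53
1/z = (7 - 2i)/53

1/z = 0.1321 - 0.0377i


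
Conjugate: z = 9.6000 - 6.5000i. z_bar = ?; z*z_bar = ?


z_bar = 9.6000 + 6.5000i
z*z_bar = 9.6^2 + (-6.5)^2 = 92.16 + 42.25 = 134.41

z_bar = 9.6000 + 6.5000i, z*z_bar = 134.41


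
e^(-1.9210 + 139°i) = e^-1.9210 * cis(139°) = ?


e^-1.9210 = 0.14646
cos(139°) = -0.7547
sin(139°) = 0.6561
Real = 0.14646*(-0.7547) = -0.1105
Imag = 0.14646*0.6561 = 0.0961

-0.1105 + 0.0961i


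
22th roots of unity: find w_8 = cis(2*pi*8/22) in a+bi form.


Angle = 360*8/22 = 130.9091°
a = cos(130.9091°) = -0.6549
b = sin(130.9091°) = 0.7557

-0.6549 + 0.7557i


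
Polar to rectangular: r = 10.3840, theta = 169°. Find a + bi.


a = 10.3840*cos(169°) = 10.3840*(-0.98163) = -10.1932
b = 10.3840*sin(169°) = 10.3840*0.19081 = 1.9814

-10.1932 + 1.9814i


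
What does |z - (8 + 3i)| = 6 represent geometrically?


|z - z0| = r is a circle with center z0 and radius r.
Center = (8, 3), radius = 6

Circle with center (8, 3) and radius 6


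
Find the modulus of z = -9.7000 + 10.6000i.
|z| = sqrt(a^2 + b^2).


|z| = sqrt((-9.7)^2 + 10.6^2) = sqrt(94.09 + 112.36) = sqrt(206.45) = 14.3684

|z| = 14.3684


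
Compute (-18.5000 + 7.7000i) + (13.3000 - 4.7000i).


Real: -18.5 + 13.3 = -5.2
Imag: 7.7 - 4.7 = 3

-5.2000 + 3.0000i


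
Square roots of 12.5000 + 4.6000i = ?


|z| = sqrt(156.25+21.16) = 13.3195
sqrt((|z|+a)/2) = sqrt((13.3195+12.5)/2) = sqrt(12.9098) = 3.5930
sqrt((|z|-a)/2) = sqrt((13.3195-12.5)/2) = sqrt(0.4098) = 0.6401

±(3.5930 + 0.6401i) i.e. 3.5930 + 0.6401i and -3.5930 - 0.6401i


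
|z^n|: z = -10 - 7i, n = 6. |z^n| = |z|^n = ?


|z| = sqrt(100+49) = sqrt(149) = 12.2066
|z^6| = |z|^6 = (sqrt(149))^6 = 149^3 = 3307949

|z^6| = 3307949


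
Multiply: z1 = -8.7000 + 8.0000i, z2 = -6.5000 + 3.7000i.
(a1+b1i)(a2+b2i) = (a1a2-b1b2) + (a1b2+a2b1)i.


Real = -8.7*(-6.5) - 8*3.7 = 56.55 - 29.6 = 26.95
Imag = -8.7*3.7 - (6.5)*8 = -32.19 - (52) = -84.19

26.9500 - 84.1900i


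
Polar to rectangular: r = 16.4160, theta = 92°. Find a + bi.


a = 16.4160*cos(92°) = 16.4160*(-0.0349) = -0.5729
b = 16.4160*sin(92°) = 16.4160*0.99939 = 16.4060

-0.5729 + 16.4060i


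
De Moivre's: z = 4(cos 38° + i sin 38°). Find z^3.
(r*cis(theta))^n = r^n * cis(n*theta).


r^3 = 4^3 = 64
n*theta = 3*38° = 114° = 114° (mod 360)
a = 64*cos(114°) = -26.0311
b = 64*sin(114°) = 58.4669

64 cis(114°) = -26.0311 + 58.4669i


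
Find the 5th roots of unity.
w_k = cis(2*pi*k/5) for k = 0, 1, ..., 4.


The 5th roots of unity are cis(360k/5°) for k=0..4
Angle step = 360/5 = 72°
Primitive root: cis(72°)
Primitive root = 0.3090 + 0.9511i

5 roots at angles: 0°, 72°, 144°, 216°, 288°


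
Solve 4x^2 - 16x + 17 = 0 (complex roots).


disc = (-16)^2 - 4*4*17 = 256 - 272 = -16
sqrt(|disc|) = sqrt(16) = 4.0000
Real part = 16/(2*4) = 2.0000
Imag part = 4.0000/(2*4) = 0.5000

2.0000 ± 0.5000i


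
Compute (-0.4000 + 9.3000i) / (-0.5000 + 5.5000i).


Conjugate of z2 = -0.5000 - 5.5000i
Numerator: (-0.4000 + 9.3000i)(-0.5000 - 5.5000i) = 51.3500 - 2.4500i
Denominator: (-0.5)^2 + 5.5^2 = 30.5
Result = (51.3500 - 2.4500i)/30.5

1.6836 - 0.0803i


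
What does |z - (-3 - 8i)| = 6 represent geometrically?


|z - z0| = r is a circle with center z0 and radius r.
Center = (-3, -8), radius = 6

Circle with center (-3, -8) and radius 6


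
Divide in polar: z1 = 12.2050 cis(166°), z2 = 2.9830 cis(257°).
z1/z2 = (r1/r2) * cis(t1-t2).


r = 12.2050 / 2.9830 = 4.0915
theta = 166° - 257° = -91° = 269° (mod 360)

4.0915 cis(269°)


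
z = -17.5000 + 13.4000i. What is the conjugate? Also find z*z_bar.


z_bar = -17.5000 - 13.4000i
z*z_bar = (-17.5)^2 + 13.4^2 = 306.25 + 179.56 = 485.81

z_bar = -17.5000 - 13.4000i, z*z_bar = 485.81


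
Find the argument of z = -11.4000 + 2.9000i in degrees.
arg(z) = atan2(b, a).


Re = -11.4, Im = 2.9
arg = atan2(2.9, -11.4) = 165.7275 degrees

arg(z) = 165.7275 degrees


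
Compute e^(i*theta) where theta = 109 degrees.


cos(109°) = -0.3256
sin(109°) = 0.9455

e^(i*109°) = -0.3256 + 0.9455i


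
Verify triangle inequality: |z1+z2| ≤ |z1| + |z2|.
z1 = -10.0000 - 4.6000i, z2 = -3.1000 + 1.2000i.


|z1| = sqrt((-10)^2 + (-4.6)^2) = sqrt(121.16) = 11.0073
|z2| = sqrt((-3.1)^2 + 1.2^2) = sqrt(11.05) = 3.3242
z1+z2 = -13.1000 - 3.4000i
|z1+z2| = sqrt(183.17) = 13.5340
|z1|+|z2| = 11.0073 + 3.3242 = 14.3315

|z1+z2| = 13.5340 ≤ |z1|+|z2| = 14.3315 (verified)


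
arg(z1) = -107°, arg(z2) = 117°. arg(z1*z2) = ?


arg(z1*z2) = -107° + 117° = 10°
Normalized to (-180°, 180°]: 10°

10°


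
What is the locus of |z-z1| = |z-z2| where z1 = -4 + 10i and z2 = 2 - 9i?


Equal distances means the locus is the perpendicular bisector of z1 and z2.
Midpoint = ((-4+2)/2, (10+(-9))/2) = (-1.0000, 0.5000)

Perpendicular bisector through (-1.0000, 0.5000)


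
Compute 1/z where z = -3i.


|z|^2 = 0+9 = 9
1/z = (0 + 3i)/9

1/z = 0 + 0.3333i


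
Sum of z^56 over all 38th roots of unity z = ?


The roots are w_k = w^k with w = e^(2*pi*i/38), and (w^k)^56 = (w^56)^k.
So S = 1 + u + u^2 + ... + u^(37) with u = w^56.
56 = 1*38 + 18, so 56 is not a multiple of 38: u = (w^38)^1 * w^18 = w^18 ≠ 1 (w is a primitive 38th root), while u^38 = (w^38)^56 = 1.
Geometric series: S = (1 - u^38)/(1 - u) = (1 - 1)/(1 - u) = 0

S = 0


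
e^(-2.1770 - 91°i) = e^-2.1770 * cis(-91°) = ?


e^-2.1770 = 0.1134
cos(-91°) = -0.0175
sin(-91°) = -0.9998
Real = 0.1134*(-0.0175) = -0.0020
Imag = 0.1134*(-0.9998) = -0.1134

-0.0020 - 0.1134i


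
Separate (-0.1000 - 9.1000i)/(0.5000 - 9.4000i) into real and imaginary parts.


Multiply by conjugate: (-0.1000 - 9.1000i)(0.5000 + 9.4000i) / (0.5^2 + (-9.4)^2)
Numerator real = -0.1*0.5 - (9.1)*(-9.4) = 85.49
Numerator imag = -9.1*0.5 - (-0.1)*(-9.4) = -5.49
Denominator = 88.61
Re(z) = 85.49/88.61 = 0.9648
Im(z) = -5.49/88.61 = -0.0620

Re(z) = 0.9648, Im(z) = -0.0620


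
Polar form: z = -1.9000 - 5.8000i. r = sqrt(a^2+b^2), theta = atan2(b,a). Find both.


r = sqrt(3.61+33.64) = sqrt(37.25) = 6.1033
theta = atan2(-5.8, -1.9) = -108.1381 degrees

r = 6.1033, theta = -108.1381 degrees


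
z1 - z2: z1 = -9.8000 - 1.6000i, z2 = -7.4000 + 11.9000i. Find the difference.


Real: -9.8 + 7.4 = -2.4
Imag: -1.6 - 11.9 = -13.5

-2.4000 - 13.5000i


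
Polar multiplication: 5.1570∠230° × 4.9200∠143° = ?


r = 5.1570 * 4.9200 = 25.3724
theta = 230° + 143° = 373° = 13° (mod 360)

25.3724 cis(13°)


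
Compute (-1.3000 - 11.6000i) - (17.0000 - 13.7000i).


Real: -1.3 - 17 = -18.3
Imag: -11.6 + 13.7 = 2.1

-18.3000 + 2.1000i


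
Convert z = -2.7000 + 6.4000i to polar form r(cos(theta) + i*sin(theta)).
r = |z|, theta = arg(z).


r = sqrt(7.29+40.96) = sqrt(48.25) = 6.9462
theta = atan2(6.4, -2.7) = 112.8737 degrees

r = 6.9462, theta = 112.8737 degrees


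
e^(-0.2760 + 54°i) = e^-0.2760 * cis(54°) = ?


e^-0.2760 = 0.7588
cos(54°) = 0.5878
sin(54°) = 0.809
Real = 0.7588*0.5878 = 0.4460
Imag = 0.7588*0.809 = 0.6139

0.4460 + 0.6139i


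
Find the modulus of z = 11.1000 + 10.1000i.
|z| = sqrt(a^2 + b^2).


|z| = sqrt(11.1^2 + 10.1^2) = sqrt(123.21 + 102.01) = sqrt(225.22) = 15.0073

|z| = 15.0073


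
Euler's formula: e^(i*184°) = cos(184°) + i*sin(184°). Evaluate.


cos(184°) = -0.9976
sin(184°) = -0.0698

e^(i*184°) = -0.9976 - 0.0698i


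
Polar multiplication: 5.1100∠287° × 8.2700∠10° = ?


r = 5.1100 * 8.2700 = 42.2597
theta = 287° + 10° = 297° = 297° (mod 360)

42.2597 cis(297°)


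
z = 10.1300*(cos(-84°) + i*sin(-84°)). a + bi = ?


a = 10.1300*cos(-84°) = 10.1300*0.10453 = 1.0589
b = 10.1300*sin(-84°) = 10.1300*(-0.99452) = -10.0745

1.0589 - 10.0745i


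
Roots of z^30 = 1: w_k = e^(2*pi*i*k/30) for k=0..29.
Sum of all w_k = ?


The sum of all 30th roots of unity is 0.
Geometric series: (1 - w^30)/(1 - w) = (1-1)/(1-w) = 0 since w^30 = 1, w ≠ 1.
Alternatively: coefficient of z^29 in z^30 - 1 is 0.

0


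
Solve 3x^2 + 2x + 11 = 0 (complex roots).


disc = 2^2 - 4*3*11 = 4 - 132 = -128
sqrt(|disc|) = sqrt(128) = 11.3137
Real part = -2/(2*3) = -0.3333
Imag part = 11.3137/(2*3) = 1.8856

-0.3333 ± 1.8856i


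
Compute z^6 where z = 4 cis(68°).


r^6 = 4^6 = 4096
n*theta = 6*68° = 408° = 48° (mod 360)
a = 4096*cos(48°) = 2740.7590
b = 4096*sin(48°) = 3043.9212

4096 cis(48°) = 2740.7590 + 3043.9212i


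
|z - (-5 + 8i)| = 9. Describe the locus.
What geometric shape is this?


|z - z0| = r is a circle with center z0 and radius r.
Center = (-5, 8), radius = 9

Circle with center (-5, 8) and radius 9


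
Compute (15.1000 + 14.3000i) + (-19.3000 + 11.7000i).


Real: 15.1 - 19.3 = -4.2
Imag: 14.3 + 11.7 = 26

-4.2000 + 26.0000i


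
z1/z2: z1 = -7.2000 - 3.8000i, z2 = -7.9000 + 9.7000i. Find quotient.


Conjugate of z2 = -7.9000 - 9.7000i
Numerator: (-7.2000 - 3.8000i)(-7.9000 - 9.7000i) = 20.0200 + 99.8600i
Denominator: (-7.9)^2 + 9.7^2 = 156.5
Result = (20.0200 + 99.8600i)/156.5

0.1279 + 0.6381i


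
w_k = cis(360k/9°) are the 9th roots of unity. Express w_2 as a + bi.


Angle = 360*2/9 = 80°
a = cos(80°) = 0.1736
b = sin(80°) = 0.9848

0.1736 + 0.9848i


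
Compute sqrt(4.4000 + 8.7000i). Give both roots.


|z| = sqrt(19.36+75.69) = 9.7494
sqrt((|z|+a)/2) = sqrt((9.7494+4.4)/2) = sqrt(7.0747) = 2.6598
sqrt((|z|-a)/2) = sqrt((9.7494-4.4)/2) = sqrt(2.6747) = 1.6354

±(2.6598 + 1.6354i) i.e. 2.6598 + 1.6354i and -2.6598 - 1.6354i


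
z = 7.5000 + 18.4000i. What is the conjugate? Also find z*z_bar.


z_bar = 7.5000 - 18.4000i
z*z_bar = 7.5^2 + 18.4^2 = 56.25 + 338.56 = 394.81

z_bar = 7.5000 - 18.4000i, z*z_bar = 394.81


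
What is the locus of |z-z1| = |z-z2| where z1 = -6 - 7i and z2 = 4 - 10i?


Equal distances means the locus is the perpendicular bisector of z1 and z2.
Midpoint = ((-6+4)/2, (-7+(-10))/2) = (-1.0000, -8.5000)

Perpendicular bisector through (-1.0000, -8.5000)


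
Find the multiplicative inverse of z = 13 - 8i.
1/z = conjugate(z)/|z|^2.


|z|^2 = 169+64 = 233
1/z = (13 + 8i)/233

1/z = 0.0558 + 0.0343i


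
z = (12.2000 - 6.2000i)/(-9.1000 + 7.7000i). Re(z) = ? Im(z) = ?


Multiply by conjugate: (12.2000 - 6.2000i)(-9.1000 - 7.7000i) / ((-9.1)^2 + 7.7^2)
Numerator real = 12.2*(-9.1) - (6.2)*7.7 = -158.76
Numerator imag = -6.2*(-9.1) - 12.2*7.7 = -37.52
Denominator = 142.1
Re(z) = -158.76/142.1 = -1.1172
Im(z) = -37.52/142.1 = -0.2640

Re(z) = -1.1172, Im(z) = -0.2640


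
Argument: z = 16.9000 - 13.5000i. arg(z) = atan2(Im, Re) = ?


Re = 16.9, Im = -13.5
arg = atan2(-13.5, 16.9) = -38.6184 degrees

arg(z) = -38.6184 degrees


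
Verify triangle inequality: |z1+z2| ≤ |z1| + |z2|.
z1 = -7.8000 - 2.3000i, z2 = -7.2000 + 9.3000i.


|z1| = sqrt((-7.8)^2 + (-2.3)^2) = sqrt(66.13) = 8.1320
|z2| = sqrt((-7.2)^2 + 9.3^2) = sqrt(138.33) = 11.7614
z1+z2 = -15.0000 + 7.0000i
|z1+z2| = sqrt(274) = 16.5529
|z1|+|z2| = 8.1320 + 11.7614 = 19.8934

|z1+z2| = 16.5529 ≤ |z1|+|z2| = 19.8934 (verified)


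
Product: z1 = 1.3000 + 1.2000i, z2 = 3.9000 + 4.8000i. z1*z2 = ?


Real = 1.3*3.9 - 1.2*4.8 = 5.07 - 5.76 = -0.69
Imag = 1.3*4.8 + 3.9*1.2 = 6.24 + 4.68 = 10.92

-0.6900 + 10.9200i


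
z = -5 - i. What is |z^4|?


|z| = sqrt(25+1) = sqrt(26) = 5.0990
|z^4| = |z|^4 = (sqrt(26))^4 = 26^2 = 676

|z^4| = 676


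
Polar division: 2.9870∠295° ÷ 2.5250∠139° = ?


r = 2.9870 / 2.5250 = 1.1830
theta = 295° - 139° = 156° = 156° (mod 360)

1.1830 cis(156°)


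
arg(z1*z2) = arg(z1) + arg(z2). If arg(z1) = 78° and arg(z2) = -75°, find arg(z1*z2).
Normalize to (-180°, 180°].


arg(z1*z2) = 78° - 75° = 3°
Normalized to (-180°, 180°]: 3°

3°


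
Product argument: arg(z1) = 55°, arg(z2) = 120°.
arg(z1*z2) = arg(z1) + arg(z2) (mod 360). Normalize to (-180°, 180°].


arg(z1*z2) = 55° + 120° = 175°
Normalized to (-180°, 180°]: 175°

175°


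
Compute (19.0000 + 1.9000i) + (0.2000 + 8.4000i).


Real: 19 + 0.2 = 19.2
Imag: 1.9 + 8.4 = 10.3

19.2000 + 10.3000i


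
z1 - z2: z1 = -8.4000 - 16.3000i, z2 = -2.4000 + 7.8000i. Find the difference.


Real: -8.4 + 2.4 = -6
Imag: -16.3 - 7.8 = -24.1

-6.0000 - 24.1000i


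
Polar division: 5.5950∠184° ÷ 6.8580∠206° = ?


r = 5.5950 / 6.8580 = 0.8158
theta = 184° - 206° = -22° = 338° (mod 360)

0.8158 cis(338°)


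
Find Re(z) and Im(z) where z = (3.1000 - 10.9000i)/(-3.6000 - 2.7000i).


Multiply by conjugate: (3.1000 - 10.9000i)(-3.6000 + 2.7000i) / ((-3.6)^2 + (-2.7)^2)
Numerator real = 3.1*(-3.6) - (10.9)*(-2.7) = 18.27
Numerator imag = -10.9*(-3.6) - 3.1*(-2.7) = 47.61
Denominator = 20.25
Re(z) = 18.27/20.25 = 0.9022
Im(z) = 47.61/20.25 = 2.3511

Re(z) = 0.9022, Im(z) = 2.3511


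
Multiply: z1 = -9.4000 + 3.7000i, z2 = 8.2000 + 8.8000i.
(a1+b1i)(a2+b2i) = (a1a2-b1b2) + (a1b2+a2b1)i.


Real = -9.4*8.2 - 3.7*8.8 = -77.08 - 32.56 = -109.64
Imag = -9.4*8.8 + 8.2*3.7 = -82.72 + 30.34 = -52.38

-109.6400 - 52.3800i


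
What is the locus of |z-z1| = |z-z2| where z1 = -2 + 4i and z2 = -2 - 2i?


Equal distances means the locus is the perpendicular bisector of z1 and z2.
Midpoint = ((-2+(-2))/2, (4+(-2))/2) = (-2.0000, 1.0000)

Perpendicular bisector through (-2.0000, 1.0000)


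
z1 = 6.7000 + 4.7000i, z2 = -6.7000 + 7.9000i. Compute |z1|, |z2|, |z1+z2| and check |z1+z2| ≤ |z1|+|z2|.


|z1| = sqrt(6.7^2 + 4.7^2) = sqrt(66.98) = 8.1841
|z2| = sqrt((-6.7)^2 + 7.9^2) = sqrt(107.3) = 10.3586
z1+z2 = 12.6000i
|z1+z2| = sqrt(158.76) = 12.6000
|z1|+|z2| = 8.1841 + 10.3586 = 18.5427

|z1+z2| = 12.6000 ≤ |z1|+|z2| = 18.5427 (verified)


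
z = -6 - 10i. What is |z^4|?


|z| = sqrt(36+100) = sqrt(136) = 11.6619
|z^4| = |z|^4 = (sqrt(136))^4 = 136^2 = 18496

|z^4| = 18496


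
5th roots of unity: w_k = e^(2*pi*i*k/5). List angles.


The 5th roots of unity are cis(360k/5°) for k=0..4
Angle step = 360/5 = 72°
Primitive root: cis(72°)
Primitive root = 0.3090 + 0.9511i

5 roots at angles: 0°, 72°, 144°, 216°, 288°


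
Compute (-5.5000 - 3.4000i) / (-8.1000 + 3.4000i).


Conjugate of z2 = -8.1000 - 3.4000i
Numerator: (-5.5000 - 3.4000i)(-8.1000 - 3.4000i) = 32.9900 + 46.2400i
Denominator: (-8.1)^2 + 3.4^2 = 77.17
Result = (32.9900 + 46.2400i)/77.17

0.4275 + 0.5992i


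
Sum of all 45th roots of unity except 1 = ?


With w = e^(2*pi*i/45), all 45 of the 45th roots of unity w^0 = 1, w, ..., w^(44) sum to 0: 1 + w + ... + w^(44) = (1 - w^45)/(1 - w) = 0 since w^45 = 1, w ≠ 1.
Removing the root 1: w + w^2 + ... + w^(44) = 0 - 1 = -1

Sum = -1


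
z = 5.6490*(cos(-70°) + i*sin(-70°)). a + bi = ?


a = 5.6490*cos(-70°) = 5.6490*0.34202 = 1.9321
b = 5.6490*sin(-70°) = 5.6490*(-0.93969) = -5.3083

1.9321 - 5.3083i


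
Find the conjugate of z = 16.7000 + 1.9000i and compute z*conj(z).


z_bar = 16.7000 - 1.9000i
z*z_bar = 16.7^2 + 1.9^2 = 278.89 + 3.61 = 282.5

z_bar = 16.7000 - 1.9000i, z*z_bar = 282.5


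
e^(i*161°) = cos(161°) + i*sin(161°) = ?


cos(161°) = -0.9455
sin(161°) = 0.3256

e^(i*161°) = -0.9455 + 0.3256i


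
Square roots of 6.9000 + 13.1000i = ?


|z| = sqrt(47.61+171.61) = 14.8061
sqrt((|z|+a)/2) = sqrt((14.8061+6.9)/2) = sqrt(10.8530) = 3.2944
sqrt((|z|-a)/2) = sqrt((14.8061-6.9)/2) = sqrt(3.9530) = 1.9882

±(3.2944 + 1.9882i) i.e. 3.2944 + 1.9882i and -3.2944 - 1.9882i


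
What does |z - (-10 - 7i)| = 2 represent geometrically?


|z - z0| = r is a circle with center z0 and radius r.
Center = (-10, -7), radius = 2

Circle with center (-10, -7) and radius 2


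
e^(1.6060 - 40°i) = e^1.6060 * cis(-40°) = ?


e^1.6060 = 4.98284
cos(-40°) = 0.76604
sin(-40°) = -0.64279
Real = 4.98284*0.76604 = 3.8171
Imag = 4.98284*(-0.64279) = -3.2029

3.8171 - 3.2029i


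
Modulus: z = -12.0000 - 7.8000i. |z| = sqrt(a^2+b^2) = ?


|z| = sqrt((-12)^2 + (-7.8)^2) = sqrt(144 + 60.84) = sqrt(204.84) = 14.3122

|z| = 14.3122


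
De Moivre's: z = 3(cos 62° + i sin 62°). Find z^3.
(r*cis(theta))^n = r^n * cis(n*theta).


r^3 = 3^3 = 27
n*theta = 3*62° = 186° = 186° (mod 360)
a = 27*cos(186°) = -26.8521
b = 27*sin(186°) = -2.8223

27 cis(186°) = -26.8521 - 2.8223i


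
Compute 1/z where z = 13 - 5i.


|z|^2 = 169+25 = 194
1/z = (13 + 5i)/194

1/z = 0.0670 + 0.0258i


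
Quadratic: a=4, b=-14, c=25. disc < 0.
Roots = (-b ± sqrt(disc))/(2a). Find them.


disc = (-14)^2 - 4*4*25 = 196 - 400 = -204
sqrt(|disc|) = sqrt(204) = 14.2829
Real part = 14/(2*4) = 1.7500
Imag part = 14.2829/(2*4) = 1.7854

1.7500 ± 1.7854i


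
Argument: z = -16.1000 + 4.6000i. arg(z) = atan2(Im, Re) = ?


Re = -16.1, Im = 4.6
arg = atan2(4.6, -16.1) = 164.0546 degrees

arg(z) = 164.0546 degrees


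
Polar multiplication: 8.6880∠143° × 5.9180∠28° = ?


r = 8.6880 * 5.9180 = 51.4156
theta = 143° + 28° = 171° = 171° (mod 360)

51.4156 cis(171°)


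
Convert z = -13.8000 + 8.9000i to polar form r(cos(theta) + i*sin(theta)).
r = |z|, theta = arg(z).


r = sqrt(190.44+79.21) = sqrt(269.65) = 16.4210
theta = atan2(8.9, -13.8) = 147.1809 degrees

r = 16.4210, theta = 147.1809 degrees


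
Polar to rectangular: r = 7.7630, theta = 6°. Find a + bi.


a = 7.7630*cos(6°) = 7.7630*0.99452 = 7.7205
b = 7.7630*sin(6°) = 7.7630*0.10453 = 0.8115

7.7205 + 0.8115i


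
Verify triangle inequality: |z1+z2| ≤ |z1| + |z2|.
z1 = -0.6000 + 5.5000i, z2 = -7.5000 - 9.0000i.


|z1| = sqrt((-0.6)^2 + 5.5^2) = sqrt(30.61) = 5.5326
|z2| = sqrt((-7.5)^2 + (-9)^2) = sqrt(137.25) = 11.7154
z1+z2 = -8.1000 - 3.5000i
|z1+z2| = sqrt(77.86) = 8.8238
|z1|+|z2| = 5.5326 + 11.7154 = 17.2480

|z1+z2| = 8.8238 ≤ |z1|+|z2| = 17.2480 (verified)


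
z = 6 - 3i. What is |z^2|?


|z| = sqrt(36+9) = sqrt(45) = 6.7082
|z^2| = |z|^2 = (sqrt(45))^2 = 45

|z^2| = 45


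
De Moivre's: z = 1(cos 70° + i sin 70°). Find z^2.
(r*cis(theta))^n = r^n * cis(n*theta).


r^2 = 1^2 = 1
n*theta = 2*70° = 140° = 140° (mod 360)
a = 1*cos(140°) = -0.7660
b = 1*sin(140°) = 0.6428

1 cis(140°) = -0.7660 + 0.6428i


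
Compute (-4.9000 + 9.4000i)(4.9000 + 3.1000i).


Real = -4.9*4.9 - 9.4*3.1 = -24.01 - 29.14 = -53.15
Imag = -4.9*3.1 + 4.9*9.4 = -15.19 + 46.06 = 30.87

-53.1500 + 30.8700i


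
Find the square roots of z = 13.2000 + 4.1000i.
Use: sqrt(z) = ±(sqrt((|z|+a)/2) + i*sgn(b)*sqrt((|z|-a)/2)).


|z| = sqrt(174.24+16.81) = 13.8221
sqrt((|z|+a)/2) = sqrt((13.8221+13.2)/2) = sqrt(13.5110) = 3.6757
sqrt((|z|-a)/2) = sqrt((13.8221-13.2)/2) = sqrt(0.3110) = 0.5577

±(3.6757 + 0.5577i) i.e. 3.6757 + 0.5577i and -3.6757 - 0.5577i


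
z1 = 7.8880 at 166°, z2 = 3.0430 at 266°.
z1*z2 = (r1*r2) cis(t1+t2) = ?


r = 7.8880 * 3.0430 = 24.0032
theta = 166° + 266° = 432° = 72° (mod 360)

24.0032 cis(72°)


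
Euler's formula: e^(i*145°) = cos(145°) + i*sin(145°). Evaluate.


cos(145°) = -0.8192
sin(145°) = 0.5736

e^(i*145°) = -0.8192 + 0.5736i


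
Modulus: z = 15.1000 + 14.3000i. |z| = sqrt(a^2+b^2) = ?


|z| = sqrt(15.1^2 + 14.3^2) = sqrt(228.01 + 204.49) = sqrt(432.5) = 20.7966

|z| = 20.7966


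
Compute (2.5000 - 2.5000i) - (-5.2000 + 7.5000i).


Real: 2.5 + 5.2 = 7.7
Imag: -2.5 - 7.5 = -10

7.7000 - 10.0000i


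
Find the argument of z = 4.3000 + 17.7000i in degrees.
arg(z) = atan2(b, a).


Re = 4.3, Im = 17.7
arg = atan2(17.7, 4.3) = 76.3452 degrees

arg(z) = 76.3452 degrees


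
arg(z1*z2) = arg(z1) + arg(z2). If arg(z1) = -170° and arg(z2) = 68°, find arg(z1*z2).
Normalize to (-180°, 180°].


arg(z1*z2) = -170° + 68° = -102°
Normalized to (-180°, 180°]: -102°

-102°


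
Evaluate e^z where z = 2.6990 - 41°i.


e^2.6990 = 14.86486
cos(-41°) = 0.75471
sin(-41°) = -0.65606
Real = 14.86486*0.75471 = 11.2187
Imag = 14.86486*(-0.65606) = -9.7522

11.2187 - 9.7522i


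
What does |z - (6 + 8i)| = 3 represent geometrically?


|z - z0| = r is a circle with center z0 and radius r.
Center = (6, 8), radius = 3

Circle with center (6, 8) and radius 3


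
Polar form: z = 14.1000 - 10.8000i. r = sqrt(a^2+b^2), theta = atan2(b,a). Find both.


r = sqrt(198.81+116.64) = sqrt(315.45) = 17.7609
theta = atan2(-10.8, 14.1) = -37.4506 degrees

r = 17.7609, theta = -37.4506 degrees


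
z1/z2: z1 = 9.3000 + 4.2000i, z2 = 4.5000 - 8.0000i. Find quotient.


Conjugate of z2 = 4.5000 + 8.0000i
Numerator: (9.3000 + 4.2000i)(4.5000 + 8.0000i) = 8.2500 + 93.3000i
Denominator: 4.5^2 + (-8)^2 = 84.25
Result = (8.2500 + 93.3000i)/84.25

0.0979 + 1.1074i


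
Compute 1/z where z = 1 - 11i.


|z|^2 = 1+121 = 122
1/z = (1 + 11i)/122

1/z = 0.0082 + 0.0902i


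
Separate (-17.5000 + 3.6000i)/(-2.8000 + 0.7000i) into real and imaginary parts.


Multiply by conjugate: (-17.5000 + 3.6000i)(-2.8000 - 0.7000i) / ((-2.8)^2 + 0.7^2)
Numerator real = -17.5*(-2.8) + 3.6*0.7 = 51.52
Numerator imag = 3.6*(-2.8) - (-17.5)*0.7 = 2.17
Denominator = 8.33
Re(z) = 51.52/8.33 = 6.1849
Im(z) = 2.17/8.33 = 0.2605

Re(z) = 6.1849, Im(z) = 0.2605


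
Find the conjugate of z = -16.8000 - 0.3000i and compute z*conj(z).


z_bar = -16.8000 + 0.3000i
z*z_bar = (-16.8)^2 + (-0.3)^2 = 282.24 + 0.09 = 282.33

z_bar = -16.8000 + 0.3000i, z*z_bar = 282.33


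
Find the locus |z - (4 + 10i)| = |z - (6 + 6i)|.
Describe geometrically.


Equal distances means the locus is the perpendicular bisector of z1 and z2.
Midpoint = ((4+6)/2, (10+6)/2) = (5.0000, 8.0000)

Perpendicular bisector through (5.0000, 8.0000)


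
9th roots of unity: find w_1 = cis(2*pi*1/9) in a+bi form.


Angle = 360*1/9 = 40°
a = cos(40°) = 0.7660
b = sin(40°) = 0.6428

0.7660 + 0.6428i


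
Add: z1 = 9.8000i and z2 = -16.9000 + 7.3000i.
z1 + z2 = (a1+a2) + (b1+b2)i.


Real: 0 - 16.9 = -16.9
Imag: 9.8 + 7.3 = 17.1

-16.9000 + 17.1000i


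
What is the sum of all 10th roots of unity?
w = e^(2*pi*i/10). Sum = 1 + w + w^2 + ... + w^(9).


The sum of all 10th roots of unity is 0.
Geometric series: (1 - w^10)/(1 - w) = (1-1)/(1-w) = 0 since w^10 = 1, w ≠ 1.
Alternatively: coefficient of z^9 in z^10 - 1 is 0.

0


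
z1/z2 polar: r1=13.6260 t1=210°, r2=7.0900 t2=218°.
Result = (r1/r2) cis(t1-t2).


r = 13.6260 / 7.0900 = 1.9219
theta = 210° - 218° = -8° = 352° (mod 360)

1.9219 cis(352°)


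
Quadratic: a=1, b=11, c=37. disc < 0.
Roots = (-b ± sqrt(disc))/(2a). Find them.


disc = 11^2 - 4*1*37 = 121 - 148 = -27
sqrt(|disc|) = sqrt(27) = 5.1962
Real part = -11/(2*1) = -5.5000
Imag part = 5.1962/(2*1) = 2.5981

-5.5000 ± 2.5981i


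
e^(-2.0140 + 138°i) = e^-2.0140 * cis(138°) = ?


e^-2.0140 = 0.1335
cos(138°) = -0.7431
sin(138°) = 0.6691
Real = 0.1335*(-0.7431) = -0.0992
Imag = 0.1335*0.6691 = 0.0893

-0.0992 + 0.0893i


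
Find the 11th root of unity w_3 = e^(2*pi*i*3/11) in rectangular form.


Angle = 360*3/11 = 98.1818°
a = cos(98.1818°) = -0.1423
b = sin(98.1818°) = 0.9898

-0.1423 + 0.9898i


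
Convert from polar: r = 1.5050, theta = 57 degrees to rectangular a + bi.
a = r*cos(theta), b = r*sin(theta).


a = 1.5050*cos(57°) = 1.5050*0.54464 = 0.8197
b = 1.5050*sin(57°) = 1.5050*0.8387 = 1.2622

0.8197 + 1.2622i


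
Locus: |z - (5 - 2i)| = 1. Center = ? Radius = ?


|z - z0| = r is a circle with center z0 and radius r.
Center = (5, -2), radius = 1

Circle with center (5, -2) and radius 1


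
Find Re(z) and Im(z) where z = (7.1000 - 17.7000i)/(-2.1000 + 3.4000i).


Multiply by conjugate: (7.1000 - 17.7000i)(-2.1000 - 3.4000i) / ((-2.1)^2 + 3.4^2)
Numerator real = 7.1*(-2.1) - (17.7)*3.4 = -75.09
Numerator imag = -17.7*(-2.1) - 7.1*3.4 = 13.03
Denominator = 15.97
Re(z) = -75.09/15.97 = -4.7019
Im(z) = 13.03/15.97 = 0.8159

Re(z) = -4.7019, Im(z) = 0.8159


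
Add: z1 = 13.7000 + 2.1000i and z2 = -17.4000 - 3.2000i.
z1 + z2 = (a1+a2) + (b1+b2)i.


Real: 13.7 - 17.4 = -3.7
Imag: 2.1 - 3.2 = -1.1

-3.7000 - 1.1000i


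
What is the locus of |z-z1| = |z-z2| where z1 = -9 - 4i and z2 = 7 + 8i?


Equal distances means the locus is the perpendicular bisector of z1 and z2.
Midpoint = ((-9+7)/2, (-4+8)/2) = (-1.0000, 2.0000)

Perpendicular bisector through (-1.0000, 2.0000)


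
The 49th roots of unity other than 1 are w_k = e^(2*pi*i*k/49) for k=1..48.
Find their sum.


With w = e^(2*pi*i/49), all 49 of the 49th roots of unity w^0 = 1, w, ..., w^(48) sum to 0: 1 + w + ... + w^(48) = (1 - w^49)/(1 - w) = 0 since w^49 = 1, w ≠ 1.
Removing the root 1: w + w^2 + ... + w^(48) = 0 - 1 = -1

Sum = -1


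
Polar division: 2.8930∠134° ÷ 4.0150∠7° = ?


r = 2.8930 / 4.0150 = 0.7205
theta = 134° - 7° = 127° = 127° (mod 360)

0.7205 cis(127°)


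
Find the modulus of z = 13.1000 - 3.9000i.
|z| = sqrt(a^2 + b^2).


|z| = sqrt(13.1^2 + (-3.9)^2) = sqrt(171.61 + 15.21) = sqrt(186.82) = 13.6682

|z| = 13.6682


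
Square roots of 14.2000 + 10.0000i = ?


|z| = sqrt(201.64+100) = 17.3678
sqrt((|z|+a)/2) = sqrt((17.3678+14.2)/2) = sqrt(15.7839) = 3.9729
sqrt((|z|-a)/2) = sqrt((17.3678-14.2)/2) = sqrt(1.5839) = 1.2585

±(3.9729 + 1.2585i) i.e. 3.9729 + 1.2585i and -3.9729 - 1.2585i


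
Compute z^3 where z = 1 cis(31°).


r^3 = 1^3 = 1
n*theta = 3*31° = 93° = 93° (mod 360)
a = 1*cos(93°) = -0.0523
b = 1*sin(93°) = 0.9986

1 cis(93°) = -0.0523 + 0.9986i


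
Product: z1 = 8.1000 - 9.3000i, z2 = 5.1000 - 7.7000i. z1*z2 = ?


Real = 8.1*5.1 - (-9.3)*(-7.7) = 41.31 - 71.61 = -30.3
Imag = 8.1*(-7.7) + 5.1*(-9.3) = -62.37 - (47.43) = -109.8

-30.3000 - 109.8000i


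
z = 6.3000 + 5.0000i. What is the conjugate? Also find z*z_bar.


z_bar = 6.3000 - 5.0000i
z*z_bar = 6.3^2 + 5^2 = 39.69 + 25 = 64.69

z_bar = 6.3000 - 5.0000i, z*z_bar = 64.69


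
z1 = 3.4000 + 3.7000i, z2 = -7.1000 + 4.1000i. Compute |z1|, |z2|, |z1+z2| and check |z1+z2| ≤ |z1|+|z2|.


|z1| = sqrt(3.4^2 + 3.7^2) = sqrt(25.25) = 5.0249
|z2| = sqrt((-7.1)^2 + 4.1^2) = sqrt(67.22) = 8.1988
z1+z2 = -3.7000 + 7.8000i
|z1+z2| = sqrt(74.53) = 8.6331
|z1|+|z2| = 5.0249 + 8.1988 = 13.2237

|z1+z2| = 8.6331 ≤ |z1|+|z2| = 13.2237 (verified)


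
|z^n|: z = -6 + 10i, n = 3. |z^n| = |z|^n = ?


|z| = sqrt(36+100) = sqrt(136) = 11.6619
|z^3| = |z|^3 = (sqrt(136))^3 = 136*sqrt(136)

|z^3| = 136*sqrt(136) ≈ 1586.0189


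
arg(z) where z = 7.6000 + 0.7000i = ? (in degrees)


Re = 7.6, Im = 0.7
arg = atan2(0.7, 7.6) = 5.2624 degrees

arg(z) = 5.2624 degrees


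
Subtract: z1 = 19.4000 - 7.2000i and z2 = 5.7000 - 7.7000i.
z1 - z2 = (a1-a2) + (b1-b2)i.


Real: 19.4 - 5.7 = 13.7
Imag: -7.2 + 7.7 = 0.5

13.7000 + 0.5000i


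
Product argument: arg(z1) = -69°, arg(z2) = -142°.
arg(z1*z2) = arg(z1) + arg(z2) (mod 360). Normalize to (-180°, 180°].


arg(z1*z2) = -69° - 142° = -211°
Normalized to (-180°, 180°]: 149°

149°


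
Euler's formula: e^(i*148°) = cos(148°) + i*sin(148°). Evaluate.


cos(148°) = -0.8480
sin(148°) = 0.5299

e^(i*148°) = -0.8480 + 0.5299i


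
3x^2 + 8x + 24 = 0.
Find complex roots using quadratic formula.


disc = 8^2 - 4*3*24 = 64 - 288 = -224
sqrt(|disc|) = sqrt(224) = 14.9666
Real part = -8/(2*3) = -1.3333
Imag part = 14.9666/(2*3) = 2.4944

-1.3333 ± 2.4944i


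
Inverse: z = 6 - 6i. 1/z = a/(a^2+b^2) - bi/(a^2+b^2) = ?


|z|^2 = 36+36 = 72
1/z = (6 + 6i)/72

1/z = 0.0833 + 0.0833i


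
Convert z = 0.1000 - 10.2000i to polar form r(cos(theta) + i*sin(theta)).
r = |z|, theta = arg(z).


r = sqrt(0.01+104.04) = sqrt(104.05) = 10.2005
theta = atan2(-10.2, 0.1) = -89.4383 degrees

r = 10.2005, theta = -89.4383 degrees


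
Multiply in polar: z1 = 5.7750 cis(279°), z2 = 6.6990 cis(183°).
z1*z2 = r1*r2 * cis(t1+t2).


r = 5.7750 * 6.6990 = 38.6867
theta = 279° + 183° = 462° = 102° (mod 360)

38.6867 cis(102°)


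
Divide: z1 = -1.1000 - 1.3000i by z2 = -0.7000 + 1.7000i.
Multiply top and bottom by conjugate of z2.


Conjugate of z2 = -0.7000 - 1.7000i
Numerator: (-1.1000 - 1.3000i)(-0.7000 - 1.7000i) = -1.4400 + 2.7800i
Denominator: (-0.7)^2 + 1.7^2 = 3.38
Result = (-1.4400 + 2.7800i)/3.38

-0.4260 + 0.8225i


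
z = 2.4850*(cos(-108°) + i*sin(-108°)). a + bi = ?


a = 2.4850*cos(-108°) = 2.4850*(-0.309) = -0.7679
b = 2.4850*sin(-108°) = 2.4850*(-0.95106) = -2.3634

-0.7679 - 2.3634i


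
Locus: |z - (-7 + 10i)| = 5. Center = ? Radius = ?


|z - z0| = r is a circle with center z0 and radius r.
Center = (-7, 10), radius = 5

Circle with center (-7, 10) and radius 5


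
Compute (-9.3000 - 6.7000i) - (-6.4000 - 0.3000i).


Real: -9.3 + 6.4 = -2.9
Imag: -6.7 + 0.3 = -6.4

-2.9000 - 6.4000i


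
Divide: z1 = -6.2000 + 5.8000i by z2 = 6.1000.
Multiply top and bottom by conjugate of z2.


Conjugate of z2 = 6.1000
Numerator: (-6.2000 + 5.8000i)(6.1000) = -37.8200 + 35.3800i
Denominator: 6.1^2 + 0^2 = 37.21
Result = (-37.8200 + 35.3800i)/37.21

-1.0164 + 0.9508i


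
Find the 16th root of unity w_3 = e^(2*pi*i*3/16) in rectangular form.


Angle = 360*3/16 = 67.5°
a = cos(67.5°) = 0.3827
b = sin(67.5°) = 0.9239

0.3827 + 0.9239i


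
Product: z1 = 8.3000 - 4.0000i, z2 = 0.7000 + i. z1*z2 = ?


Real = 8.3*0.7 - (-4)*1 = 5.81 - (-4) = 9.81
Imag = 8.3*1 + 0.7*(-4) = 8.3 - (2.8) = 5.5

9.8100 + 5.5000i


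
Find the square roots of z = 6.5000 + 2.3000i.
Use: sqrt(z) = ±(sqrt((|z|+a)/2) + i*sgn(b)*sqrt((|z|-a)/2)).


|z| = sqrt(42.25+5.29) = 6.8949
sqrt((|z|+a)/2) = sqrt((6.8949+6.5)/2) = sqrt(6.6975) = 2.5879
sqrt((|z|-a)/2) = sqrt((6.8949-6.5)/2) = sqrt(0.1975) = 0.4444

±(2.5879 + 0.4444i) i.e. 2.5879 + 0.4444i and -2.5879 - 0.4444i


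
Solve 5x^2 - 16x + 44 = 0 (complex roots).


disc = (-16)^2 - 4*5*44 = 256 - 880 = -624
sqrt(|disc|) = sqrt(624) = 24.9800
Real part = 16/(2*5) = 1.6000
Imag part = 24.9800/(2*5) = 2.4980

1.6000 ± 2.4980i


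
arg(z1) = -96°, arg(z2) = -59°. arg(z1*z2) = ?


arg(z1*z2) = -96° - 59° = -155°
Normalized to (-180°, 180°]: -155°

-155°


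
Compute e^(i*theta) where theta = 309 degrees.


cos(309°) = 0.6293
sin(309°) = -0.7771

e^(i*309°) = 0.6293 - 0.7771i


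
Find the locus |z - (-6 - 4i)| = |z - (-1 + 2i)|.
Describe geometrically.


Equal distances means the locus is the perpendicular bisector of z1 and z2.
Midpoint = ((-6+(-1))/2, (-4+2)/2) = (-3.5000, -1.0000)

Perpendicular bisector through (-3.5000, -1.0000)


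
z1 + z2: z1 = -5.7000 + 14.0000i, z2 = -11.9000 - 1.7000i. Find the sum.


Real: -5.7 - 11.9 = -17.6
Imag: 14 - 1.7 = 12.3

-17.6000 + 12.3000i


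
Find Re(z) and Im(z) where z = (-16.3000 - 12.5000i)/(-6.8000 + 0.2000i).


Multiply by conjugate: (-16.3000 - 12.5000i)(-6.8000 - 0.2000i) / ((-6.8)^2 + 0.2^2)
Numerator real = -16.3*(-6.8) - (12.5)*0.2 = 108.34
Numerator imag = -12.5*(-6.8) - (-16.3)*0.2 = 88.26
Denominator = 46.28
Re(z) = 108.34/46.28 = 2.3410
Im(z) = 88.26/46.28 = 1.9071

Re(z) = 2.3410, Im(z) = 1.9071


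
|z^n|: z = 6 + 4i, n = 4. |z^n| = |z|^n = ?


|z| = sqrt(36+16) = sqrt(52) = 7.2111
|z^4| = |z|^4 = (sqrt(52))^4 = 52^2 = 2704

|z^4| = 2704


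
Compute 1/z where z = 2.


|z|^2 = 4+0 = 4
1/z = (2 - 0i)/4

1/z = 0.5000 + 0i


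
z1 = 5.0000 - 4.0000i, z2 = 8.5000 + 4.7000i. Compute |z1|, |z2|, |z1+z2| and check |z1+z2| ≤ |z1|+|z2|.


|z1| = sqrt(5^2 + (-4)^2) = sqrt(41) = 6.4031
|z2| = sqrt(8.5^2 + 4.7^2) = sqrt(94.34) = 9.7129
z1+z2 = 13.5000 + 0.7000i
|z1+z2| = sqrt(182.74) = 13.5181
|z1|+|z2| = 6.4031 + 9.7129 = 16.1160

|z1+z2| = 13.5181 ≤ |z1|+|z2| = 16.1160 (verified)


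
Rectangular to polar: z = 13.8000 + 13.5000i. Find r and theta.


r = sqrt(190.44+182.25) = sqrt(372.69) = 19.3052
theta = atan2(13.5, 13.8) = 44.3704 degrees

r = 19.3052, theta = 44.3704 degrees
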